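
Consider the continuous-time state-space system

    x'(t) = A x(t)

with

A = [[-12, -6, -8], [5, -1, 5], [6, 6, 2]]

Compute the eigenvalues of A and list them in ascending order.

det(sI - A) = s^3 - (tr A)s^2 + (M11 + M22 + M33)s - det A, where Mii is the 2×2 principal minor of A obtained by deleting row i and column i.
tr A = (-12) + (-1) + 2 = -11; M11 = (-1)·2 - 5·6 = -2 - 30 = -32; M22 = (-12)·2 - (-8)·6 = -24 - (-48) = 24; M33 = (-12)·(-1) - (-6)·5 = 12 - (-30) = 42; sum of minors = 34.
det A = (-12)·((-1)·2 - 5·6) - (-6)·(5·2 - 5·6) + (-8)·(5·6 - (-1)·6) = (-12)·(-32) - (-6)·(-20) + (-8)·36 = -24.
So p(s) = det(sI - A) = s^3 + 11s^2 + 34s + 24.
Rational-root test: any integer root divides 24. Testing small divisors, s = -1 works: p(-1) = -1 + 11 + (-34) + 24 = 0, so (s + 1) is a factor.
Dividing, p(s) = (s + 1)(s^2 + 10s + 24).
Factor s^2 + 10s + 24: two numbers with sum -10 and product 24 are -4 and -6, so s^2 + 10s + 24 = (s + 4)(s + 6).
Hence p(s) = (s + 1) (s + 4) (s + 6), with roots -6, -4, -1.
All eigenvalues have negative real part, so the system is asymptotically stable.

-6, -4, -1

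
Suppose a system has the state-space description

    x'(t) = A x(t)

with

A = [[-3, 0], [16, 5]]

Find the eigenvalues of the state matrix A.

-3, 5

det(sI - A) = s^2 - (tr A)s + det A, with tr A = (-3) + 5 = 2 and det A = (-3)·5 - 0·16 = -15 - 0 = -15.
So p(s) = det(sI - A) = s^2 - 2s - 15.
Factor s^2 - 2s - 15: two numbers with sum 2 and product -15 are 5 and -3, so s^2 - 2s - 15 = (s - 5)(s + 3).
Hence p(s) = (s - 5) (s + 3), with roots -3, 5.
At least one eigenvalue has non-negative real part, so the system is not asymptotically stable.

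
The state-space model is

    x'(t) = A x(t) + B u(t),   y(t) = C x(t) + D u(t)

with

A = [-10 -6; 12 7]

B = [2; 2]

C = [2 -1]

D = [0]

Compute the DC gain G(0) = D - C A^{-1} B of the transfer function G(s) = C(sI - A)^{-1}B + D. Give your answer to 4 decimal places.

-48.0000

G(0) = C(-A)^{-1}B + D = -C A^{-1} B + D.
det A = 2, so A^{-1} = (1/2)·adj(A) = [[7/2, 3], [-6, -5]]
A^{-1} B = [13, -22]^T
C A^{-1} B = 48
G(0) = D - C A^{-1} B = 0 - (48) = -48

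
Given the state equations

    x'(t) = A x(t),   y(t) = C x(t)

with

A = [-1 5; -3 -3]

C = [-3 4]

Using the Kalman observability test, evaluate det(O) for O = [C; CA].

117

CA = [[-9, -27]]
Observability matrix O = [C; CA] = [[-3, 4], [-9, -27]]
det(O) = (-3)·(-27) - 4·(-9) = 81 - (-36) = 117
Since det(O) ≠ 0, rank(O) = 2 and the system is completely observable.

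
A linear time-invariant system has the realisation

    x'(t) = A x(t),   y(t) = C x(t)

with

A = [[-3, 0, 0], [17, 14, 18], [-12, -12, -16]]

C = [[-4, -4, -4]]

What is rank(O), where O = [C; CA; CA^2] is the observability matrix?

CA = [[-8, -8, -8]]
CA^2 = [[-16, -16, -16]]
Observability matrix O = [C; CA; CA^2] = [[-4, -4, -4], [-8, -8, -8], [-16, -16, -16]]
Every row of O is a scalar multiple of row 1 = [-4, -4, -4] (multipliers 1, 2, 4), so the rows span a one-dimensional space.
O ≠ 0, hence rank(O) = 1.
rank(O) = 1 < n = 3, so the pair (A, C) is not completely observable.

1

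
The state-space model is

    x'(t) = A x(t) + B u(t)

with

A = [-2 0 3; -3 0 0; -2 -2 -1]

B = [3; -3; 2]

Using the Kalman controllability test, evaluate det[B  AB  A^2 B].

AB = [[0], [-9], [-2]]
A^2B = [[-6], [0], [20]]
Controllability matrix C = [B  AB  A^2B] = [[3, 0, -6], [-3, -9, 0], [2, -2, 20]]
Expanding along the first row, det(C) = 3·((-9)·20 - 0·(-2)) - 0·((-3)·20 - 0·2) + (-6)·((-3)·(-2) - (-9)·2) = 3·(-180) - 0·(-60) + (-6)·24 = -684
Since det(C) ≠ 0, rank(C) = 3 and the system is completely controllable.

-684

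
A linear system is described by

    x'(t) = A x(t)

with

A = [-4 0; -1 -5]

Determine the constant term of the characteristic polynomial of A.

20

For a 2×2 matrix, det(sI - A) = s^2 - (tr A)s + det A.
tr A = -9, det A = 20.
So p(s) = s^2 + 9s + 20.
The constant term is 20.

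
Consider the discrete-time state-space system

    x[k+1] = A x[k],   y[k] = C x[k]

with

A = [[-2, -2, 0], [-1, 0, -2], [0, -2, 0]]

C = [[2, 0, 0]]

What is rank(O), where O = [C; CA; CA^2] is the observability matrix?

3

CA = [[-4, -4, 0]]
CA^2 = [[12, 8, 8]]
Observability matrix O = [C; CA; CA^2] = [[2, 0, 0], [-4, -4, 0], [12, 8, 8]]
det(O) = 2·((-4)·8 - 0·8) - 0·((-4)·8 - 0·12) + 0·((-4)·8 - (-4)·12) = 2·(-32) - 0·(-32) + 0·16 = -64 ≠ 0, so rank(O) = 3.
rank(O) = 3 = n, so the pair (A, C) is completely observable.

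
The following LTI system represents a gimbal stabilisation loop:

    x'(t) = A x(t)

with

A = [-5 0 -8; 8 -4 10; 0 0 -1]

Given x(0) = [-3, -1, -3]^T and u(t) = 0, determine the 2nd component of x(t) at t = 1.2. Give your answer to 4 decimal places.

det(sI - A) = s^3 - (tr A)s^2 + (M11 + M22 + M33)s - det A, where Mii is the 2×2 principal minor of A obtained by deleting row i and column i.
tr A = (-5) + (-4) + (-1) = -10; M11 = (-4)·(-1) - 10·0 = 4 - 0 = 4; M22 = (-5)·(-1) - (-8)·0 = 5 - 0 = 5; M33 = (-5)·(-4) - 0·8 = 20 - 0 = 20; sum of minors = 29.
det A = (-5)·((-4)·(-1) - 10·0) - 0·(8·(-1) - 10·0) + (-8)·(8·0 - (-4)·0) = (-5)·4 - 0·(-8) + (-8)·0 = -20.
So p(s) = det(sI - A) = s^3 + 10s^2 + 29s + 20.
Rational-root test: any integer root divides 20. Testing small divisors, s = -1 works: p(-1) = -1 + 10 + (-29) + 20 = 0, so (s + 1) is a factor.
Dividing, p(s) = (s + 1)(s^2 + 9s + 20).
Factor s^2 + 9s + 20: two numbers with sum -9 and product 20 are -4 and -5, so s^2 + 9s + 20 = (s + 4)(s + 5).
Hence p(s) = (s + 1) (s + 4) (s + 5), with roots -5, -4, -1.
The eigenvalues -5, -4, -1 are distinct and real, so A is diagonalisable and x(t) = e^{At} x(0) = V diag(e^{λ_i t}) V^{-1} x(0), where the columns of V are the eigenvectors.
λ = -5: A - (-5)I = [[0, 0, -8], [8, 1, 10], [0, 0, 4]]. v must be orthogonal to every row; (row 1) × (row 2) = [8, -64, 0], so take v_1 = [1, -8, 0]^T.
λ = -4: A - (-4)I = [[-1, 0, -8], [8, 0, 10], [0, 0, 3]]. v must be orthogonal to every row; (row 1) × (row 2) = [0, -54, 0], so take v_2 = [0, 1, 0]^T.
λ = -1: A - (-1)I = [[-4, 0, -8], [8, -3, 10], [0, 0, 0]]. v must be orthogonal to every row; (row 1) × (row 2) = [-24, -24, 12], so take v_3 = [-2, -2, 1]^T.
V = [v_1 v_2 v_3] = [[1, 0, -2], [-8, 1, -2], [0, 0, 1]] has det V = 1, so V^{-1} = adj(V)/det V = [[1, 0, 2], [8, 1, 18], [0, 0, 1]].
Modal coordinates z(0) = V^{-1} x(0): 1·(-3) + 0·(-1) + 2·(-3) = -9; 8·(-3) + 1·(-1) + 18·(-3) = -79; 0·(-3) + 0·(-1) + 1·(-3) = -3; so z(0) = [-9, -79, -3]^T.
x_2(t) = Σ_i (v_i)_2 · z_i(0) · e^{λ_i t} (row 2 of V times the modal terms).
x_2(1.2) = (-8)·(-9)·e^{-5·1.2} + 1·(-79)·e^{-4·1.2} + (-2)·(-3)·e^{-1·1.2} = 72·0.002479 + (-79)·0.008230 + 6·0.301194 = 1.3355.

1.3355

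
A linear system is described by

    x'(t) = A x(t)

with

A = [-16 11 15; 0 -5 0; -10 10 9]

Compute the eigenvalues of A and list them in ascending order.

-6, -5, -1

det(sI - A) = s^3 - (tr A)s^2 + (M11 + M22 + M33)s - det A, where Mii is the 2×2 principal minor of A obtained by deleting row i and column i.
tr A = (-16) + (-5) + 9 = -12; M11 = (-5)·9 - 0·10 = -45 - 0 = -45; M22 = (-16)·9 - 15·(-10) = -144 - (-150) = 6; M33 = (-16)·(-5) - 11·0 = 80 - 0 = 80; sum of minors = 41.
det A = (-16)·((-5)·9 - 0·10) - 11·(0·9 - 0·(-10)) + 15·(0·10 - (-5)·(-10)) = (-16)·(-45) - 11·0 + 15·(-50) = -30.
So p(s) = det(sI - A) = s^3 + 12s^2 + 41s + 30.
Rational-root test: any integer root divides 30. Testing small divisors, s = -1 works: p(-1) = -1 + 12 + (-41) + 30 = 0, so (s + 1) is a factor.
Dividing, p(s) = (s + 1)(s^2 + 11s + 30).
Factor s^2 + 11s + 30: two numbers with sum -11 and product 30 are -5 and -6, so s^2 + 11s + 30 = (s + 5)(s + 6).
Hence p(s) = (s + 1) (s + 5) (s + 6), with roots -6, -5, -1.
All eigenvalues have negative real part, so the system is asymptotically stable.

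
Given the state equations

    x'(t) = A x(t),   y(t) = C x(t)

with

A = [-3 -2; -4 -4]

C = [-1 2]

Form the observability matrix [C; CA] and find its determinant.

CA = [[-5, -6]]
Observability matrix O = [C; CA] = [[-1, 2], [-5, -6]]
det(O) = (-1)·(-6) - 2·(-5) = 6 - (-10) = 16
Since det(O) ≠ 0, rank(O) = 2 and the system is completely observable.

16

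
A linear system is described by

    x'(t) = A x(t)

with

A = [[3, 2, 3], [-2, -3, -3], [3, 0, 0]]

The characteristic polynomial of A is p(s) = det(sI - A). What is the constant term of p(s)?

Expand det(sI - A) for the 3×3 matrix.
p(s) = s^3 - 14s - 9.
(Check: constant term = det(-A) = (-1)^3 det A = -9; coefficient of s^2 = -tr A = 0.)
The constant term is -9.

-9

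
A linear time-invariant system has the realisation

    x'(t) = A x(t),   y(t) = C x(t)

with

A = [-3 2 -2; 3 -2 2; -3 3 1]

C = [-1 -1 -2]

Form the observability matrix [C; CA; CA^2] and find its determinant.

-264

CA = [[6, -6, -2]]
CA^2 = [[-30, 18, -26]]
Observability matrix O = [C; CA; CA^2] = [[-1, -1, -2], [6, -6, -2], [-30, 18, -26]]
Expanding along the first row, det(O) = (-1)·((-6)·(-26) - (-2)·18) - (-1)·(6·(-26) - (-2)·(-30)) + (-2)·(6·18 - (-6)·(-30)) = (-1)·192 - (-1)·(-216) + (-2)·(-72) = -264
Since det(O) ≠ 0, rank(O) = 3 and the system is completely observable.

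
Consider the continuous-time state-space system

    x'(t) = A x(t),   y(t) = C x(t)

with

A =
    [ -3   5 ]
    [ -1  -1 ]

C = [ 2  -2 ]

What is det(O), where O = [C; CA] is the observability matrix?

CA = [[-4, 12]]
Observability matrix O = [C; CA] = [[2, -2], [-4, 12]]
det(O) = 2·12 - (-2)·(-4) = 24 - 8 = 16
Since det(O) ≠ 0, rank(O) = 2 and the system is completely observable.

16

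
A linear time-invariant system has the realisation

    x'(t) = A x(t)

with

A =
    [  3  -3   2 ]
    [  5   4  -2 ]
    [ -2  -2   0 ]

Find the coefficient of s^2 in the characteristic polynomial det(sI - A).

Expand det(sI - A) for the 3×3 matrix.
p(s) = s^3 - 7s^2 + 27s + 28.
(Check: constant term = det(-A) = (-1)^3 det A = 28; coefficient of s^2 = -tr A = -7.)
The coefficient of s^2 is -7.

-7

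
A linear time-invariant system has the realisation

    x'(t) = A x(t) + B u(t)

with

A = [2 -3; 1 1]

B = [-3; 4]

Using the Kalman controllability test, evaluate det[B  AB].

69

AB = [[-18], [1]]
Controllability matrix C = [B  AB] = [[-3, -18], [4, 1]]
det(C) = (-3)·1 - (-18)·4 = -3 - (-72) = 69
Since det(C) ≠ 0, rank(C) = 2 and the system is completely controllable.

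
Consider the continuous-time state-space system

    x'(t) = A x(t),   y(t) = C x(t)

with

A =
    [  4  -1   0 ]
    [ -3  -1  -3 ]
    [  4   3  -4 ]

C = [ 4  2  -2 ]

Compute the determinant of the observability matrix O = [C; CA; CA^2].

-2688

CA = [[2, -12, 2]]
CA^2 = [[52, 16, 28]]
Observability matrix O = [C; CA; CA^2] = [[4, 2, -2], [2, -12, 2], [52, 16, 28]]
Expanding along the first row, det(O) = 4·((-12)·28 - 2·16) - 2·(2·28 - 2·52) + (-2)·(2·16 - (-12)·52) = 4·(-368) - 2·(-48) + (-2)·656 = -2688
Since det(O) ≠ 0, rank(O) = 3 and the system is completely observable.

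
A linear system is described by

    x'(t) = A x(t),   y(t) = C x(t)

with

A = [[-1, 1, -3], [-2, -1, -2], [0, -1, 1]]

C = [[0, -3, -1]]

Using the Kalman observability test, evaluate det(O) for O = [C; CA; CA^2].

-206

CA = [[6, 4, 5]]
CA^2 = [[-14, -3, -21]]
Observability matrix O = [C; CA; CA^2] = [[0, -3, -1], [6, 4, 5], [-14, -3, -21]]
Expanding along the first row, det(O) = 0·(4·(-21) - 5·(-3)) - (-3)·(6·(-21) - 5·(-14)) + (-1)·(6·(-3) - 4·(-14)) = 0·(-69) - (-3)·(-56) + (-1)·38 = -206
Since det(O) ≠ 0, rank(O) = 3 and the system is completely observable.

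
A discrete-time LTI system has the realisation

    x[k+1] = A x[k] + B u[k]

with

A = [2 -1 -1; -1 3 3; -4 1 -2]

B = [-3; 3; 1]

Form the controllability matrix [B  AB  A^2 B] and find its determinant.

1139

AB = [[-10], [15], [13]]
A^2B = [[-48], [94], [29]]
Controllability matrix C = [B  AB  A^2B] = [[-3, -10, -48], [3, 15, 94], [1, 13, 29]]
Expanding along the first row, det(C) = (-3)·(15·29 - 94·13) - (-10)·(3·29 - 94·1) + (-48)·(3·13 - 15·1) = (-3)·(-787) - (-10)·(-7) + (-48)·24 = 1139
Since det(C) ≠ 0, rank(C) = 3 and the system is completely controllable.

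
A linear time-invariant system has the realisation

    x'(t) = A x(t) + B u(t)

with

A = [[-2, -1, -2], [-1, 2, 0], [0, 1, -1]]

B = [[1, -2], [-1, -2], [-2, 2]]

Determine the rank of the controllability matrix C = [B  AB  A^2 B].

3

AB = [[3, 2], [-3, -2], [1, -4]]
A^2B = [[-5, 6], [-9, -6], [-4, 2]]
Controllability matrix C = [B  AB  A^2B] = [[1, -2, 3, 2, -5, 6], [-1, -2, -3, -2, -9, -6], [-2, 2, 1, -4, -4, 2]]
Take the 3×3 submatrix of C formed by columns 1, 2, 3: [[1, -2, 3], [-1, -2, -3], [-2, 2, 1]]. Its determinant is 1·((-2)·1 - (-3)·2) - (-2)·((-1)·1 - (-3)·(-2)) + 3·((-1)·2 - (-2)·(-2)) = 1·4 - (-2)·(-7) + 3·(-6) = -28 ≠ 0.
So rank(C) ≥ 3; since C has 3 rows, rank(C) = 3.
rank(C) = 3 = n, so the pair (A, B) is completely controllable.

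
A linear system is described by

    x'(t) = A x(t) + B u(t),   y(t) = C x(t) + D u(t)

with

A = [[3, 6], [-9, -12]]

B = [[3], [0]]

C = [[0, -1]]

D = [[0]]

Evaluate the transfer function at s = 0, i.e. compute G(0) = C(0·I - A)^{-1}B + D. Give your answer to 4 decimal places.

G(0) = C(-A)^{-1}B + D = -C A^{-1} B + D.
det A = 18, so A^{-1} = (1/18)·adj(A) = [[-2/3, -1/3], [1/2, 1/6]]
A^{-1} B = [-2, 3/2]^T
C A^{-1} B = -3/2
G(0) = D - C A^{-1} B = 0 - (-3/2) = 3/2 ≈ 1.5000

1.5000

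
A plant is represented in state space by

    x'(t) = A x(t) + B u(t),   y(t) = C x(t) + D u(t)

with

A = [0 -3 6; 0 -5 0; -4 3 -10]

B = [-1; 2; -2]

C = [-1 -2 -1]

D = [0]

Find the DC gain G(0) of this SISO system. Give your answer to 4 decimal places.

-0.0500

G(0) = C(-A)^{-1}B + D = -C A^{-1} B + D.
det A = -120, so A^{-1} = (1/-120)·adj(A) = [[-5/12, 1/10, -1/4], [0, -1/5, 0], [1/6, -1/10, 0]]
A^{-1} B = [67/60, -2/5, -11/30]^T
C A^{-1} B = 1/20
G(0) = D - C A^{-1} B = 0 - (1/20) = -1/20 ≈ -0.0500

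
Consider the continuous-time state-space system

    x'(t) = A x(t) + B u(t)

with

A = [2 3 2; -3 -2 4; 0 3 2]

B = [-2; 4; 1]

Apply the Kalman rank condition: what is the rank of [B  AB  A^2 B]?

AB = [[10], [2], [14]]
A^2B = [[54], [22], [34]]
Controllability matrix C = [B  AB  A^2B] = [[-2, 10, 54], [4, 2, 22], [1, 14, 34]]
det(C) = (-2)·(2·34 - 22·14) - 10·(4·34 - 22·1) + 54·(4·14 - 2·1) = (-2)·(-240) - 10·114 + 54·54 = 2256 ≠ 0, so rank(C) = 3.
rank(C) = 3 = n, so the pair (A, B) is completely controllable.

3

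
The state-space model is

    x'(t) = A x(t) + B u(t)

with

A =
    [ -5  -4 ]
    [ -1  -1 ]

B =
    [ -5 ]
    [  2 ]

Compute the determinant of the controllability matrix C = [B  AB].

AB = [[17], [3]]
Controllability matrix C = [B  AB] = [[-5, 17], [2, 3]]
det(C) = (-5)·3 - 17·2 = -15 - 34 = -49
Since det(C) ≠ 0, rank(C) = 2 and the system is completely controllable.

-49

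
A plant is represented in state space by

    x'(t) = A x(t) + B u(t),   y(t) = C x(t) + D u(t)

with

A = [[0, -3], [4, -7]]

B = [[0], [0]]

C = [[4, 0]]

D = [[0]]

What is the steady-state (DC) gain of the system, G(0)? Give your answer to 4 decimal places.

0.0000

G(0) = C(-A)^{-1}B + D = -C A^{-1} B + D.
det A = 12, so A^{-1} = (1/12)·adj(A) = [[-7/12, 1/4], [-1/3, 0]]
A^{-1} B = [0, 0]^T
C A^{-1} B = 0
G(0) = D - C A^{-1} B = 0 - (0) = 0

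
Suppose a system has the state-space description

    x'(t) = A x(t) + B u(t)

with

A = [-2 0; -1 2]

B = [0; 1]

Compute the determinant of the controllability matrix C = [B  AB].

AB = [[0], [2]]
Controllability matrix C = [B  AB] = [[0, 0], [1, 2]]
det(C) = 0·2 - 0·1 = 0 - 0 = 0
Since det(C) = 0, rank(C) < 2 and the system is not completely controllable.

0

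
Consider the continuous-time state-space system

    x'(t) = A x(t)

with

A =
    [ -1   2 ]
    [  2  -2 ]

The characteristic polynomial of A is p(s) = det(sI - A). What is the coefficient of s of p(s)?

For a 2×2 matrix, det(sI - A) = s^2 - (tr A)s + det A.
tr A = -3, det A = -2.
So p(s) = s^2 + 3s - 2.
The coefficient of s is 3.

3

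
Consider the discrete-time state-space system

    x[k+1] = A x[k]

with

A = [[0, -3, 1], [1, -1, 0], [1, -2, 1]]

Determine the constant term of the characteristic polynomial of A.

Expand det(zI - A) for the 3×3 matrix.
p(z) = z^3 + z - 2.
(Check: constant term = det(-A) = (-1)^3 det A = -2; coefficient of z^2 = -tr A = 0.)
The constant term is -2.

-2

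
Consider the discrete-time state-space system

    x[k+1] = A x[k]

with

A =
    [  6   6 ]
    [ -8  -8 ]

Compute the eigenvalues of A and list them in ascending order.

-2, 0

det(zI - A) = z^2 - (tr A)z + det A, with tr A = 6 + (-8) = -2 and det A = 6·(-8) - 6·(-8) = -48 - (-48) = 0.
So p(z) = det(zI - A) = z^2 + 2z.
Factor z^2 + 2z: two numbers with sum -2 and product 0 are 0 and -2, so z^2 + 2z = z(z + 2).
Hence p(z) = z (z + 2), with roots -2, 0.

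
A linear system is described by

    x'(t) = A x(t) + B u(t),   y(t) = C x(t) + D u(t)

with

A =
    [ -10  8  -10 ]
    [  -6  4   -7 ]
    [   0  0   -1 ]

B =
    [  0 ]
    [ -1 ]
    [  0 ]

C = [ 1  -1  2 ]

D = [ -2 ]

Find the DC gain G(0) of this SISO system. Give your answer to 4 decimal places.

G(0) = C(-A)^{-1}B + D = -C A^{-1} B + D.
det A = -8, so A^{-1} = (1/-8)·adj(A) = [[1/2, -1, 2], [3/4, -5/4, 5/4], [0, 0, -1]]
A^{-1} B = [1, 5/4, 0]^T
C A^{-1} B = -1/4
G(0) = D - C A^{-1} B = -2 - (-1/4) = -7/4 ≈ -1.7500

-1.7500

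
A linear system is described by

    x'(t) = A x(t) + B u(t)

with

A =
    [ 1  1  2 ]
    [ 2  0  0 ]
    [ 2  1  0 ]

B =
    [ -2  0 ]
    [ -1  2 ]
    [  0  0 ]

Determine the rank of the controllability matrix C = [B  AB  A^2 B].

3

AB = [[-3, 2], [-4, 0], [-5, 2]]
A^2B = [[-17, 6], [-6, 4], [-10, 4]]
Controllability matrix C = [B  AB  A^2B] = [[-2, 0, -3, 2, -17, 6], [-1, 2, -4, 0, -6, 4], [0, 0, -5, 2, -10, 4]]
Take the 3×3 submatrix of C formed by columns 1, 2, 3: [[-2, 0, -3], [-1, 2, -4], [0, 0, -5]]. Its determinant is (-2)·(2·(-5) - (-4)·0) - 0·((-1)·(-5) - (-4)·0) + (-3)·((-1)·0 - 2·0) = (-2)·(-10) - 0·5 + (-3)·0 = 20 ≠ 0.
So rank(C) ≥ 3; since C has 3 rows, rank(C) = 3.
rank(C) = 3 = n, so the pair (A, B) is completely controllable.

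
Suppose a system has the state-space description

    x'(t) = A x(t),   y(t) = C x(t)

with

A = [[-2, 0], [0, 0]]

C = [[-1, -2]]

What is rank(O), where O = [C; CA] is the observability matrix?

2

CA = [[2, 0]]
Observability matrix O = [C; CA] = [[-1, -2], [2, 0]]
det(O) = (-1)·0 - (-2)·2 = 0 - (-4) = 4 ≠ 0, so rank(O) = 2.
rank(O) = 2 = n, so the pair (A, C) is completely observable.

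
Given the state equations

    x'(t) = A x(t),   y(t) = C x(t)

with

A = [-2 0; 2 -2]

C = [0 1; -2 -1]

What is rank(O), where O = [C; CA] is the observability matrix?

2

CA = [[2, -2], [2, 2]]
Observability matrix O = [C; CA] = [[0, 1], [-2, -1], [2, -2], [2, 2]]
Take the 2×2 submatrix of O formed by rows 1, 2: [[0, 1], [-2, -1]]. Its determinant is 0·(-1) - 1·(-2) = 0 - (-2) = 2 ≠ 0.
So rank(O) ≥ 2; since O has 2 columns, rank(O) = 2.
rank(O) = 2 = n, so the pair (A, C) is completely observable.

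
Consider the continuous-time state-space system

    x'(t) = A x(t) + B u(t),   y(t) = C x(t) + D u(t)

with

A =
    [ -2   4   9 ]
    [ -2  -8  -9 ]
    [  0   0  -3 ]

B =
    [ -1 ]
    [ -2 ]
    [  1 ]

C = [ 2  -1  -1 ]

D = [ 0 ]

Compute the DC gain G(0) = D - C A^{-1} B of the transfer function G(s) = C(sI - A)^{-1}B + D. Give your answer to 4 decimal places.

G(0) = C(-A)^{-1}B + D = -C A^{-1} B + D.
det A = -72, so A^{-1} = (1/-72)·adj(A) = [[-1/3, -1/6, -1/2], [1/12, -1/12, 1/2], [0, 0, -1/3]]
A^{-1} B = [1/6, 7/12, -1/3]^T
C A^{-1} B = 1/12
G(0) = D - C A^{-1} B = 0 - (1/12) = -1/12 ≈ -0.0833

-0.0833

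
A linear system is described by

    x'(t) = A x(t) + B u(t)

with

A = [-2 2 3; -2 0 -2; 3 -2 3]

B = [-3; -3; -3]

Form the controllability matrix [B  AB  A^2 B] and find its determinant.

5535

AB = [[-9], [12], [-12]]
A^2B = [[6], [42], [-87]]
Controllability matrix C = [B  AB  A^2B] = [[-3, -9, 6], [-3, 12, 42], [-3, -12, -87]]
Expanding along the first row, det(C) = (-3)·(12·(-87) - 42·(-12)) - (-9)·((-3)·(-87) - 42·(-3)) + 6·((-3)·(-12) - 12·(-3)) = (-3)·(-540) - (-9)·387 + 6·72 = 5535
Since det(C) ≠ 0, rank(C) = 3 and the system is completely controllable.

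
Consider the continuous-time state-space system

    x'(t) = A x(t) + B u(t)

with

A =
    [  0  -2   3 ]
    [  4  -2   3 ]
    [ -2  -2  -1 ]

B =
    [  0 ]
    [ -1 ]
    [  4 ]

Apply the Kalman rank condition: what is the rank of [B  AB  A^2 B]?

AB = [[14], [14], [-2]]
A^2B = [[-34], [22], [-54]]
Controllability matrix C = [B  AB  A^2B] = [[0, 14, -34], [-1, 14, 22], [4, -2, -54]]
det(C) = 0·(14·(-54) - 22·(-2)) - 14·((-1)·(-54) - 22·4) + (-34)·((-1)·(-2) - 14·4) = 0·(-712) - 14·(-34) + (-34)·(-54) = 2312 ≠ 0, so rank(C) = 3.
rank(C) = 3 = n, so the pair (A, B) is completely controllable.

3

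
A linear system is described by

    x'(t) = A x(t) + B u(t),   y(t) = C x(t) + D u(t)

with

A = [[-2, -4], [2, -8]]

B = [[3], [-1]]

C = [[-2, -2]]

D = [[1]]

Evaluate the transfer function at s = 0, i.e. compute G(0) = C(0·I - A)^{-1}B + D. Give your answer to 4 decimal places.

G(0) = C(-A)^{-1}B + D = -C A^{-1} B + D.
det A = 24, so A^{-1} = (1/24)·adj(A) = [[-1/3, 1/6], [-1/12, -1/12]]
A^{-1} B = [-7/6, -1/6]^T
C A^{-1} B = 8/3
G(0) = D - C A^{-1} B = 1 - (8/3) = -5/3 ≈ -1.6667

-1.6667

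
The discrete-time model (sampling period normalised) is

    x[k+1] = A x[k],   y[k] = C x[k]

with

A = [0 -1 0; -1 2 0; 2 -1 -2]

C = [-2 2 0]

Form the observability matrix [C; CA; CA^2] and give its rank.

CA = [[-2, 6, 0]]
CA^2 = [[-6, 14, 0]]
Observability matrix O = [C; CA; CA^2] = [[-2, 2, 0], [-2, 6, 0], [-6, 14, 0]]
Column 3 of O is identically zero, so rank(O) ≤ 2.
The 2×2 minor from rows 1, 2, columns 1, 2 is (-2)·6 - 2·(-2) = -12 - (-4) = -8 ≠ 0, so rank(O) = 2.
rank(O) = 2 < n = 3, so the pair (A, C) is not completely observable.

2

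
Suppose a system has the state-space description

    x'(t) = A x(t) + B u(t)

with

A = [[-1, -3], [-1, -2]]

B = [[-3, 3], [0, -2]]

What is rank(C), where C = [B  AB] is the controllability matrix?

AB = [[3, 3], [3, 1]]
Controllability matrix C = [B  AB] = [[-3, 3, 3, 3], [0, -2, 3, 1]]
Take the 2×2 submatrix of C formed by columns 1, 2: [[-3, 3], [0, -2]]. Its determinant is (-3)·(-2) - 3·0 = 6 - 0 = 6 ≠ 0.
So rank(C) ≥ 2; since C has 2 rows, rank(C) = 2.
rank(C) = 2 = n, so the pair (A, B) is completely controllable.

2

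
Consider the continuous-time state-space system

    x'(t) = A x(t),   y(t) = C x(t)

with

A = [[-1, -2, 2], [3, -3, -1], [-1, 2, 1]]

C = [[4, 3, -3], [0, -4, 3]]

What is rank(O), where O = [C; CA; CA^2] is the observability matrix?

CA = [[8, -23, 2], [-15, 18, 7]]
CA^2 = [[-79, 57, 41], [62, -10, -41]]
Observability matrix O = [C; CA; CA^2] = [[4, 3, -3], [0, -4, 3], [8, -23, 2], [-15, 18, 7], [-79, 57, 41], [62, -10, -41]]
Take the 3×3 submatrix of O formed by rows 1, 2, 3: [[4, 3, -3], [0, -4, 3], [8, -23, 2]]. Its determinant is 4·((-4)·2 - 3·(-23)) - 3·(0·2 - 3·8) + (-3)·(0·(-23) - (-4)·8) = 4·61 - 3·(-24) + (-3)·32 = 220 ≠ 0.
So rank(O) ≥ 3; since O has 3 columns, rank(O) = 3.
rank(O) = 3 = n, so the pair (A, C) is completely observable.

3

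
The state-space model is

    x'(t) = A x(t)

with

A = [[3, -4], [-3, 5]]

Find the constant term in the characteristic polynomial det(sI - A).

3

For a 2×2 matrix, det(sI - A) = s^2 - (tr A)s + det A.
tr A = 8, det A = 3.
So p(s) = s^2 - 8s + 3.
The constant term is 3.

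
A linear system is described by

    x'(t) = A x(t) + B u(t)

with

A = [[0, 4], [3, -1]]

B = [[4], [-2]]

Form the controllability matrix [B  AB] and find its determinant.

AB = [[-8], [14]]
Controllability matrix C = [B  AB] = [[4, -8], [-2, 14]]
det(C) = 4·14 - (-8)·(-2) = 56 - 16 = 40
Since det(C) ≠ 0, rank(C) = 2 and the system is completely controllable.

40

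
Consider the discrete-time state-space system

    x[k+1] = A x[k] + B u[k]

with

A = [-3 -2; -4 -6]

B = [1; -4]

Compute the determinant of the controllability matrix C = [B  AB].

40

AB = [[5], [20]]
Controllability matrix C = [B  AB] = [[1, 5], [-4, 20]]
det(C) = 1·20 - 5·(-4) = 20 - (-20) = 40
Since det(C) ≠ 0, rank(C) = 2 and the system is completely controllable.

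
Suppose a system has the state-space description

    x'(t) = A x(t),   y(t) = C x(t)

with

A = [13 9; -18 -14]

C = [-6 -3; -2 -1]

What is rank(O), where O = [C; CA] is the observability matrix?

1

CA = [[-24, -12], [-8, -4]]
Observability matrix O = [C; CA] = [[-6, -3], [-2, -1], [-24, -12], [-8, -4]]
Every row of O is a scalar multiple of row 1 = [-6, -3] (multipliers 1, 1/3, 4, 4/3), so the rows span a one-dimensional space.
O ≠ 0, hence rank(O) = 1.
rank(O) = 1 < n = 2, so the pair (A, C) is not completely observable.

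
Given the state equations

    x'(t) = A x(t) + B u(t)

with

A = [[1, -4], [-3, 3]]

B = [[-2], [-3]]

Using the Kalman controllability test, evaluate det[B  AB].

36

AB = [[10], [-3]]
Controllability matrix C = [B  AB] = [[-2, 10], [-3, -3]]
det(C) = (-2)·(-3) - 10·(-3) = 6 - (-30) = 36
Since det(C) ≠ 0, rank(C) = 2 and the system is completely controllable.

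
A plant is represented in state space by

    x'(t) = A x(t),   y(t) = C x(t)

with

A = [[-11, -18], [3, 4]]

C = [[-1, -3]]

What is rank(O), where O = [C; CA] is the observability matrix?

CA = [[2, 6]]
Observability matrix O = [C; CA] = [[-1, -3], [2, 6]]
Every row of O is a scalar multiple of row 1 = [-1, -3] (multipliers 1, -2), so the rows span a one-dimensional space.
O ≠ 0, hence rank(O) = 1.
rank(O) = 1 < n = 2, so the pair (A, C) is not completely observable.

1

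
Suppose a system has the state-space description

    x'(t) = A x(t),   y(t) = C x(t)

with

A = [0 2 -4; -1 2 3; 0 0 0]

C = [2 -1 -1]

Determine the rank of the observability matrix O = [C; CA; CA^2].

3

CA = [[1, 2, -11]]
CA^2 = [[-2, 6, 2]]
Observability matrix O = [C; CA; CA^2] = [[2, -1, -1], [1, 2, -11], [-2, 6, 2]]
det(O) = 2·(2·2 - (-11)·6) - (-1)·(1·2 - (-11)·(-2)) + (-1)·(1·6 - 2·(-2)) = 2·70 - (-1)·(-20) + (-1)·10 = 110 ≠ 0, so rank(O) = 3.
rank(O) = 3 = n, so the pair (A, C) is completely observable.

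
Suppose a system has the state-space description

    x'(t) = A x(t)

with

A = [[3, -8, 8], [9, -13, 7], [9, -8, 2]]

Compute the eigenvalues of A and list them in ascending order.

-6, -5, 3

det(sI - A) = s^3 - (tr A)s^2 + (M11 + M22 + M33)s - det A, where Mii is the 2×2 principal minor of A obtained by deleting row i and column i.
tr A = 3 + (-13) + 2 = -8; M11 = (-13)·2 - 7·(-8) = -26 - (-56) = 30; M22 = 3·2 - 8·9 = 6 - 72 = -66; M33 = 3·(-13) - (-8)·9 = -39 - (-72) = 33; sum of minors = -3.
det A = 3·((-13)·2 - 7·(-8)) - (-8)·(9·2 - 7·9) + 8·(9·(-8) - (-13)·9) = 3·30 - (-8)·(-45) + 8·45 = 90.
So p(s) = det(sI - A) = s^3 + 8s^2 - 3s - 90.
Rational-root test: any integer root divides -90. Testing small divisors, s = 3 works: p(3) = 27 + 72 + (-9) + (-90) = 0, so (s - 3) is a factor.
Dividing, p(s) = (s - 3)(s^2 + 11s + 30).
Factor s^2 + 11s + 30: two numbers with sum -11 and product 30 are -5 and -6, so s^2 + 11s + 30 = (s + 5)(s + 6).
Hence p(s) = (s - 3) (s + 5) (s + 6), with roots -6, -5, 3.
At least one eigenvalue has non-negative real part, so the system is not asymptotically stable.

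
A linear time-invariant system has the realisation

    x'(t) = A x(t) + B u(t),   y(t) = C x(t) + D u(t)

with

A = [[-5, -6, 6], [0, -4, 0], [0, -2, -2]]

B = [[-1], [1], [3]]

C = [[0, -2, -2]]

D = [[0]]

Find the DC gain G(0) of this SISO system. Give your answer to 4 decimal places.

G(0) = C(-A)^{-1}B + D = -C A^{-1} B + D.
det A = -40, so A^{-1} = (1/-40)·adj(A) = [[-1/5, 3/5, -3/5], [0, -1/4, 0], [0, 1/4, -1/2]]
A^{-1} B = [-1, -1/4, -5/4]^T
C A^{-1} B = 3
G(0) = D - C A^{-1} B = 0 - (3) = -3

-3.0000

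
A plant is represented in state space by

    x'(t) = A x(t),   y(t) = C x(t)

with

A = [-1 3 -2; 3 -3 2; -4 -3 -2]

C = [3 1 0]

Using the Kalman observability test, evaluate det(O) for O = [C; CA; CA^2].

152

CA = [[0, 6, -4]]
CA^2 = [[34, -6, 20]]
Observability matrix O = [C; CA; CA^2] = [[3, 1, 0], [0, 6, -4], [34, -6, 20]]
Expanding along the first row, det(O) = 3·(6·20 - (-4)·(-6)) - 1·(0·20 - (-4)·34) + 0·(0·(-6) - 6·34) = 3·96 - 1·136 + 0·(-204) = 152
Since det(O) ≠ 0, rank(O) = 3 and the system is completely observable.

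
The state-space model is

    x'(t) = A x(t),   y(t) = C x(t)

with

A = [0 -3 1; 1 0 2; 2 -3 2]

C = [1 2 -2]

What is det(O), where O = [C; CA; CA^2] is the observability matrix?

CA = [[-2, 3, 1]]
CA^2 = [[5, 3, 6]]
Observability matrix O = [C; CA; CA^2] = [[1, 2, -2], [-2, 3, 1], [5, 3, 6]]
Expanding along the first row, det(O) = 1·(3·6 - 1·3) - 2·((-2)·6 - 1·5) + (-2)·((-2)·3 - 3·5) = 1·15 - 2·(-17) + (-2)·(-21) = 91
Since det(O) ≠ 0, rank(O) = 3 and the system is completely observable.

91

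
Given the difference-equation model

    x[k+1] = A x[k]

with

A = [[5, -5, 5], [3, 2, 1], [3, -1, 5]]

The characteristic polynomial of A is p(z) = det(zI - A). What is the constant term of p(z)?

-70

Expand det(zI - A) for the 3×3 matrix.
p(z) = z^3 - 12z^2 + 46z - 70.
(Check: constant term = det(-A) = (-1)^3 det A = -70; coefficient of z^2 = -tr A = -12.)
The constant term is -70.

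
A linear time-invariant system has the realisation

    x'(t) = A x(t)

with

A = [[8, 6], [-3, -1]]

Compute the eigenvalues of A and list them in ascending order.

det(sI - A) = s^2 - (tr A)s + det A, with tr A = 8 + (-1) = 7 and det A = 8·(-1) - 6·(-3) = -8 - (-18) = 10.
So p(s) = det(sI - A) = s^2 - 7s + 10.
Factor s^2 - 7s + 10: two numbers with sum 7 and product 10 are 5 and 2, so s^2 - 7s + 10 = (s - 5)(s - 2).
Hence p(s) = (s - 5) (s - 2), with roots 2, 5.
At least one eigenvalue has non-negative real part, so the system is not asymptotically stable.

2, 5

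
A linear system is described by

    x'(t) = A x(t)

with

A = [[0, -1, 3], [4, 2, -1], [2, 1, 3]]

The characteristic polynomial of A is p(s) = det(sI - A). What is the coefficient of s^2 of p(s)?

-5

Expand det(sI - A) for the 3×3 matrix.
p(s) = s^3 - 5s^2 + 5s - 14.
(Check: constant term = det(-A) = (-1)^3 det A = -14; coefficient of s^2 = -tr A = -5.)
The coefficient of s^2 is -5.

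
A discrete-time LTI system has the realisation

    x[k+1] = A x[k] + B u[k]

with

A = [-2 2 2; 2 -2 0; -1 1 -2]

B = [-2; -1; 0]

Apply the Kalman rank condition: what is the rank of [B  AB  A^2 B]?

AB = [[2], [-2], [1]]
A^2B = [[-6], [8], [-6]]
Controllability matrix C = [B  AB  A^2B] = [[-2, 2, -6], [-1, -2, 8], [0, 1, -6]]
det(C) = (-2)·((-2)·(-6) - 8·1) - 2·((-1)·(-6) - 8·0) + (-6)·((-1)·1 - (-2)·0) = (-2)·4 - 2·6 + (-6)·(-1) = -14 ≠ 0, so rank(C) = 3.
rank(C) = 3 = n, so the pair (A, B) is completely controllable.

3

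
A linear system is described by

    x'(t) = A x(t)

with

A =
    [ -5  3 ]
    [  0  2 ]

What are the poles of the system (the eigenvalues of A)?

-5, 2

det(sI - A) = s^2 - (tr A)s + det A, with tr A = (-5) + 2 = -3 and det A = (-5)·2 - 3·0 = -10 - 0 = -10.
So p(s) = det(sI - A) = s^2 + 3s - 10.
Factor s^2 + 3s - 10: two numbers with sum -3 and product -10 are 2 and -5, so s^2 + 3s - 10 = (s - 2)(s + 5).
Hence p(s) = (s - 2) (s + 5), with roots -5, 2.
At least one eigenvalue has non-negative real part, so the system is not asymptotically stable.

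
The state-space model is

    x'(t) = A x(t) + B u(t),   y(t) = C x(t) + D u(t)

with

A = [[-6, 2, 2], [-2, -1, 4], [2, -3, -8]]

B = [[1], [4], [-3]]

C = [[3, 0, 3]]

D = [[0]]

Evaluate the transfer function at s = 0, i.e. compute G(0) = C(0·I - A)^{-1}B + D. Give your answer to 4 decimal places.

-1.2000

G(0) = C(-A)^{-1}B + D = -C A^{-1} B + D.
det A = -120, so A^{-1} = (1/-120)·adj(A) = [[-1/6, -1/12, -1/12], [1/15, -11/30, -1/6], [-1/15, 7/60, -1/12]]
A^{-1} B = [-1/4, -9/10, 13/20]^T
C A^{-1} B = 6/5
G(0) = D - C A^{-1} B = 0 - (6/5) = -6/5 ≈ -1.2000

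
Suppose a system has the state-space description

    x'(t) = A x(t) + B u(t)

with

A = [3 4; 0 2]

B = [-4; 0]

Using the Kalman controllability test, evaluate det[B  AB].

AB = [[-12], [0]]
Controllability matrix C = [B  AB] = [[-4, -12], [0, 0]]
det(C) = (-4)·0 - (-12)·0 = 0 - 0 = 0
Since det(C) = 0, rank(C) < 2 and the system is not completely controllable.

0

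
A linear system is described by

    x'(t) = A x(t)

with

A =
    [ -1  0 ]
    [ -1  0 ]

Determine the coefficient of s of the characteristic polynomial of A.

For a 2×2 matrix, det(sI - A) = s^2 - (tr A)s + det A.
tr A = -1, det A = 0.
So p(s) = s^2 + s.
The coefficient of s is 1.

1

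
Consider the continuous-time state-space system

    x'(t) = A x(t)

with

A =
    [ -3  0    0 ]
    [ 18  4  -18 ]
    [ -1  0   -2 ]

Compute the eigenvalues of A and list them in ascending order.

det(sI - A) = s^3 - (tr A)s^2 + (M11 + M22 + M33)s - det A, where Mii is the 2×2 principal minor of A obtained by deleting row i and column i.
tr A = (-3) + 4 + (-2) = -1; M11 = 4·(-2) - (-18)·0 = -8 - 0 = -8; M22 = (-3)·(-2) - 0·(-1) = 6 - 0 = 6; M33 = (-3)·4 - 0·18 = -12 - 0 = -12; sum of minors = -14.
det A = (-3)·(4·(-2) - (-18)·0) - 0·(18·(-2) - (-18)·(-1)) + 0·(18·0 - 4·(-1)) = (-3)·(-8) - 0·(-54) + 0·4 = 24.
So p(s) = det(sI - A) = s^3 + s^2 - 14s - 24.
Rational-root test: any integer root divides -24. Testing small divisors, s = -2 works: p(-2) = -8 + 4 + 28 + (-24) = 0, so (s + 2) is a factor.
Dividing, p(s) = (s + 2)(s^2 - s - 12).
Factor s^2 - s - 12: two numbers with sum 1 and product -12 are 4 and -3, so s^2 - s - 12 = (s - 4)(s + 3).
Hence p(s) = (s - 4) (s + 2) (s + 3), with roots -3, -2, 4.
At least one eigenvalue has non-negative real part, so the system is not asymptotically stable.

-3, -2, 4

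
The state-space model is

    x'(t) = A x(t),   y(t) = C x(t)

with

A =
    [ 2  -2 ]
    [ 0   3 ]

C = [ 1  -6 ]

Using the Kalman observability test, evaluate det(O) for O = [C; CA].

CA = [[2, -20]]
Observability matrix O = [C; CA] = [[1, -6], [2, -20]]
det(O) = 1·(-20) - (-6)·2 = -20 - (-12) = -8
Since det(O) ≠ 0, rank(O) = 2 and the system is completely observable.

-8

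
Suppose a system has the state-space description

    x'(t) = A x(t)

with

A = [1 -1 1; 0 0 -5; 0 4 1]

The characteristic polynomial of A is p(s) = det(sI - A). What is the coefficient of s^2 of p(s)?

Expand det(sI - A) for the 3×3 matrix.
p(s) = s^3 - 2s^2 + 21s - 20.
(Check: constant term = det(-A) = (-1)^3 det A = -20; coefficient of s^2 = -tr A = -2.)
The coefficient of s^2 is -2.

-2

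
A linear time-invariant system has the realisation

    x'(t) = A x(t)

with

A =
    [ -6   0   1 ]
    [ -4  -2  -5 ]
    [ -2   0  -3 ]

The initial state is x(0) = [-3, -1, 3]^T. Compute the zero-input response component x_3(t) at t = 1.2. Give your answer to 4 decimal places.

0.0764

det(sI - A) = s^3 - (tr A)s^2 + (M11 + M22 + M33)s - det A, where Mii is the 2×2 principal minor of A obtained by deleting row i and column i.
tr A = (-6) + (-2) + (-3) = -11; M11 = (-2)·(-3) - (-5)·0 = 6 - 0 = 6; M22 = (-6)·(-3) - 1·(-2) = 18 - (-2) = 20; M33 = (-6)·(-2) - 0·(-4) = 12 - 0 = 12; sum of minors = 38.
det A = (-6)·((-2)·(-3) - (-5)·0) - 0·((-4)·(-3) - (-5)·(-2)) + 1·((-4)·0 - (-2)·(-2)) = (-6)·6 - 0·2 + 1·(-4) = -40.
So p(s) = det(sI - A) = s^3 + 11s^2 + 38s + 40.
Rational-root test: any integer root divides 40. Testing small divisors, s = -2 works: p(-2) = -8 + 44 + (-76) + 40 = 0, so (s + 2) is a factor.
Dividing, p(s) = (s + 2)(s^2 + 9s + 20).
Factor s^2 + 9s + 20: two numbers with sum -9 and product 20 are -4 and -5, so s^2 + 9s + 20 = (s + 4)(s + 5).
Hence p(s) = (s + 2) (s + 4) (s + 5), with roots -5, -4, -2.
The eigenvalues -5, -4, -2 are distinct and real, so A is diagonalisable and x(t) = e^{At} x(0) = V diag(e^{λ_i t}) V^{-1} x(0), where the columns of V are the eigenvectors.
λ = -5: A - (-5)I = [[-1, 0, 1], [-4, 3, -5], [-2, 0, 2]]. v must be orthogonal to every row; (row 1) × (row 2) = [-3, -9, -3], so take v_1 = [1, 3, 1]^T.
λ = -4: A - (-4)I = [[-2, 0, 1], [-4, 2, -5], [-2, 0, 1]]. v must be orthogonal to every row; (row 1) × (row 2) = [-2, -14, -4], so take v_2 = [1, 7, 2]^T.
λ = -2: A - (-2)I = [[-4, 0, 1], [-4, 0, -5], [-2, 0, -1]]. v must be orthogonal to every row; (row 1) × (row 2) = [0, -24, 0], so take v_3 = [0, 1, 0]^T.
V = [v_1 v_2 v_3] = [[1, 1, 0], [3, 7, 1], [1, 2, 0]] has det V = -1, so V^{-1} = adj(V)/det V = [[2, 0, -1], [-1, 0, 1], [1, 1, -4]].
Modal coordinates z(0) = V^{-1} x(0): 2·(-3) + 0·(-1) + (-1)·3 = -9; (-1)·(-3) + 0·(-1) + 1·3 = 6; 1·(-3) + 1·(-1) + (-4)·3 = -16; so z(0) = [-9, 6, -16]^T.
x_3(t) = Σ_i (v_i)_3 · z_i(0) · e^{λ_i t} (row 3 of V times the modal terms).
x_3(1.2) = 1·(-9)·e^{-5·1.2} + 2·6·e^{-4·1.2} + 0·(-16)·e^{-2·1.2} = (-9)·0.002479 + 12·0.008230 + 0·0.090718 = 0.0764.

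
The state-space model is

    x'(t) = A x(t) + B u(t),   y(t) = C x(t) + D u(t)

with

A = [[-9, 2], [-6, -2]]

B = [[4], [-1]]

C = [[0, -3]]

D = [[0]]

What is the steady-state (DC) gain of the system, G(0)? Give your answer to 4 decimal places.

3.3000

G(0) = C(-A)^{-1}B + D = -C A^{-1} B + D.
det A = 30, so A^{-1} = (1/30)·adj(A) = [[-1/15, -1/15], [1/5, -3/10]]
A^{-1} B = [-1/5, 11/10]^T
C A^{-1} B = -33/10
G(0) = D - C A^{-1} B = 0 - (-33/10) = 33/10 ≈ 3.3000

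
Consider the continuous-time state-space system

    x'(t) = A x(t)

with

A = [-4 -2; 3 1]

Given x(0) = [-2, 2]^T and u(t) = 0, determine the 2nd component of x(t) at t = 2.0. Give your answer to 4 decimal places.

0.0366

det(sI - A) = s^2 - (tr A)s + det A, with tr A = (-4) + 1 = -3 and det A = (-4)·1 - (-2)·3 = -4 - (-6) = 2.
So p(s) = det(sI - A) = s^2 + 3s + 2.
Factor s^2 + 3s + 2: two numbers with sum -3 and product 2 are -1 and -2, so s^2 + 3s + 2 = (s + 1)(s + 2).
Hence p(s) = (s + 1) (s + 2), with roots -2, -1.
The eigenvalues -2, -1 are distinct and real, so A is diagonalisable and x(t) = e^{At} x(0) = V diag(e^{λ_i t}) V^{-1} x(0), where the columns of V are the eigenvectors.
λ = -2: A - (-2)I = [[-2, -2], [3, 3]]. Row 1 gives (-2)·v1 + (-2)·v2 = 0, so take v_1 = [1, -1]^T.
λ = -1: A - (-1)I = [[-3, -2], [3, 2]]. Row 1 gives (-3)·v1 + (-2)·v2 = 0, so take v_2 = [-2, 3]^T.
V = [v_1 v_2] = [[1, -2], [-1, 3]] has det V = 1, so V^{-1} = adj(V)/det V = [[3, 2], [1, 1]].
Modal coordinates z(0) = V^{-1} x(0): 3·(-2) + 2·2 = -2; 1·(-2) + 1·2 = 0; so z(0) = [-2, 0]^T.
x_2(t) = Σ_i (v_i)_2 · z_i(0) · e^{λ_i t} (row 2 of V times the modal terms).
x_2(2.0) = (-1)·(-2)·e^{-2·2.0} + 3·0·e^{-1·2.0} = 2·0.018316 + 0·0.135335 = 0.0366.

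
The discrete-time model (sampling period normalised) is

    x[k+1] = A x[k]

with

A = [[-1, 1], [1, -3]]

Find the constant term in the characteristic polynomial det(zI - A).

For a 2×2 matrix, det(zI - A) = z^2 - (tr A)z + det A.
tr A = -4, det A = 2.
So p(z) = z^2 + 4z + 2.
The constant term is 2.

2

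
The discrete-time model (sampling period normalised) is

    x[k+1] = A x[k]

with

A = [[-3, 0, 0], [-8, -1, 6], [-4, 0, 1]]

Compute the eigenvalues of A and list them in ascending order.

det(zI - A) = z^3 - (tr A)z^2 + (M11 + M22 + M33)z - det A, where Mii is the 2×2 principal minor of A obtained by deleting row i and column i.
tr A = (-3) + (-1) + 1 = -3; M11 = (-1)·1 - 6·0 = -1 - 0 = -1; M22 = (-3)·1 - 0·(-4) = -3 - 0 = -3; M33 = (-3)·(-1) - 0·(-8) = 3 - 0 = 3; sum of minors = -1.
det A = (-3)·((-1)·1 - 6·0) - 0·((-8)·1 - 6·(-4)) + 0·((-8)·0 - (-1)·(-4)) = (-3)·(-1) - 0·16 + 0·(-4) = 3.
So p(z) = det(zI - A) = z^3 + 3z^2 - z - 3.
Rational-root test: any integer root divides -3. Testing small divisors, z = -1 works: p(-1) = -1 + 3 + 1 + (-3) = 0, so (z + 1) is a factor.
Dividing, p(z) = (z + 1)(z^2 + 2z - 3).
Factor z^2 + 2z - 3: two numbers with sum -2 and product -3 are 1 and -3, so z^2 + 2z - 3 = (z - 1)(z + 3).
Hence p(z) = (z - 1) (z + 1) (z + 3), with roots -3, -1, 1.

-3, -1, 1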